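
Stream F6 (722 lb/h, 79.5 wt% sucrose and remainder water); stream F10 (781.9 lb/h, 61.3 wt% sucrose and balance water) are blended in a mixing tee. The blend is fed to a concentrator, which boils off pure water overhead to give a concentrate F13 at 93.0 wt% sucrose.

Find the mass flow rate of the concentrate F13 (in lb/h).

1133 lb/h

sucrose entering = 722×0.795 + 781.9×0.613 = 1053.3 lb/h.
All sucrose reports to F13, so F13 = 1053.3/0.930 = 1132.6 lb/h.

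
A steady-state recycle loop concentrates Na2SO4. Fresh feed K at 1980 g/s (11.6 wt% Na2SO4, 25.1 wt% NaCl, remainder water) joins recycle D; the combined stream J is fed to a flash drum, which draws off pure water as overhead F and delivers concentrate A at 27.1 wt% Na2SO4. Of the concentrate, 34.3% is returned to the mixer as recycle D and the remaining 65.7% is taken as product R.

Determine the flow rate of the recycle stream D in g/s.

442.5 g/s

Overall Na2SO4 balance (none leaves overhead): Na2SO4 in fresh feed = Na2SO4 in product, i.e. 1980×0.116 = (1−0.343)·A·0.271.
A = 229.68/(0.271×0.657) = 1290 g/s.
Recycle D = 0.343×1290 = 442.47 g/s.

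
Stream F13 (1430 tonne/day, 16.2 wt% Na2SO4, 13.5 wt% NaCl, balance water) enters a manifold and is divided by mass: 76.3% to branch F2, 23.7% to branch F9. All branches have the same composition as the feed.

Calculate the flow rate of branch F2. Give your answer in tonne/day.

1091 tonne/day

Branch F2 flow = 0.763×1430 = 1091.1 tonne/day.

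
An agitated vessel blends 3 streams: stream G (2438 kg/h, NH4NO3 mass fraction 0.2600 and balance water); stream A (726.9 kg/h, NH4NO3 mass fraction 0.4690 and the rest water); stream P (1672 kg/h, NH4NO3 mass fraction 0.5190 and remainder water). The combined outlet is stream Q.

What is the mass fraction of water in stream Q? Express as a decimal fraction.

0.6191

Total flow out = 2438 + 726.9 + 1672 = 4836.9 kg/h.
water in = 2438×0.740 + 726.9×0.531 + 1672×0.481 = 2994.3 kg/h.
water mass fraction in Q = 2994.3/4836.9 = 0.6191.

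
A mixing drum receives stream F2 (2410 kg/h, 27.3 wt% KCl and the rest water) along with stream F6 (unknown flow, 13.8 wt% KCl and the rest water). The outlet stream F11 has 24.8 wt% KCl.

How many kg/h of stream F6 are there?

547.7 kg/h

Let F6 be the unknown flow. Total out = 2410 + F6.
KCl balance: 657.93 + 0.138·F6 = 0.248·(2410 + F6)
(0.138 − 0.248)·F6 = 0.248×2410 − 657.93 = -60.25
F6 = -60.25 / -0.110 = 547.73 kg/h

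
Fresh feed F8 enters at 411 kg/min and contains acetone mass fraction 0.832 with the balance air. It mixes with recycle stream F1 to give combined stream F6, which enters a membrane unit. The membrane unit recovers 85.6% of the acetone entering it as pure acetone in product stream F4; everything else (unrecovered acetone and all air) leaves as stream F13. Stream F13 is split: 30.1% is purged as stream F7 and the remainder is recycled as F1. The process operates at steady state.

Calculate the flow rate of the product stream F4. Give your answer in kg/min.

acetone in F6: m_A = 411×0.832 + (1−0.301)·(1−0.856)·m_A, so m_A = 341.95/0.8993 = 380.22 kg/min.
Product F4 = 0.856×380.22 = 325.47 kg/min.

325.5 kg/min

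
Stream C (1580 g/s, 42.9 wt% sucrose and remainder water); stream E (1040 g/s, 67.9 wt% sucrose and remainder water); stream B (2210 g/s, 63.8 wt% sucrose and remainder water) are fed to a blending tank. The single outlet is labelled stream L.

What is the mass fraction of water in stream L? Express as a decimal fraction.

Total flow out = 1580 + 1040 + 2210 = 4830 g/s.
water in = 1580×0.571 + 1040×0.321 + 2210×0.362 = 2036 g/s.
water mass fraction in L = 2036/4830 = 0.422.

0.422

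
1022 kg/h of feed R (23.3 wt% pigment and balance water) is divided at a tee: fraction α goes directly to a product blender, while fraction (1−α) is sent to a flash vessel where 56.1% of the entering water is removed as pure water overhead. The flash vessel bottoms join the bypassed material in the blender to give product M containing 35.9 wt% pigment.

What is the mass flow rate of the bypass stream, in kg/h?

188.4 kg/h

All 1022×0.233 = 238.13 kg/h of pigment reaches M, so M = 238.13/0.359 = 663.3 kg/h and vapour = 358.7 kg/h.
The evaporator receives (1−α)·1022 of feed at 0.767 water and removes 0.561 of that water:
0.561×0.767×(1−α)×1022 = 358.7
(1−α) = 358.7/439.75 = 0.8157;  α = 0.1843.
Bypass flow = 0.1843×1022 = 188.38 kg/h.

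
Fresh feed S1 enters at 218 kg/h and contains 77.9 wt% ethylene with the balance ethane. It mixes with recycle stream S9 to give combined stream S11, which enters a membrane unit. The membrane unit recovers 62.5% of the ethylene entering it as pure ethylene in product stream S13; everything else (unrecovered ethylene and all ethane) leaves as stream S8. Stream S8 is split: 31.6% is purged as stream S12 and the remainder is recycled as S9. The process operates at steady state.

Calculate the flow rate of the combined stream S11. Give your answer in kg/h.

ethane enters only via S1 and leaves only via the purge: 218×0.221 = 0.316×(ethane in S8), and the membrane unit passes all ethane, so ethane in S11 = ethane in S8 = 152.46 kg/h.
ethylene in S11: m_A = 218×0.779 + (1−0.316)·(1−0.625)·m_A, so m_A = 169.82/0.7435 = 228.41 kg/h.
S11 = 228.41 + 152.46 = 380.87 kg/h.

380.9 kg/h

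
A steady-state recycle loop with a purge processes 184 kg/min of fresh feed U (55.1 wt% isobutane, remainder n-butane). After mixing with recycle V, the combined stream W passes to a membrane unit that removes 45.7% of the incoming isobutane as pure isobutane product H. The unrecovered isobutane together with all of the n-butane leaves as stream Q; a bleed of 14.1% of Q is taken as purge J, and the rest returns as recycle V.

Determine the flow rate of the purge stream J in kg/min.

n-butane enters only via U and leaves only via the purge: 184×0.449 = 0.141×(n-butane in Q), and the membrane unit passes all n-butane, so n-butane in W = n-butane in Q = 585.93 kg/min.
isobutane in W: m_A = 184×0.551 + (1−0.141)·(1−0.457)·m_A, so m_A = 101.38/0.5336 = 190.01 kg/min.
Q = (1−0.457)×190.01 + 585.93 = 689.11 kg/min.
Purge J = 0.141×689.11 = 97.164 kg/min.

97.16 kg/min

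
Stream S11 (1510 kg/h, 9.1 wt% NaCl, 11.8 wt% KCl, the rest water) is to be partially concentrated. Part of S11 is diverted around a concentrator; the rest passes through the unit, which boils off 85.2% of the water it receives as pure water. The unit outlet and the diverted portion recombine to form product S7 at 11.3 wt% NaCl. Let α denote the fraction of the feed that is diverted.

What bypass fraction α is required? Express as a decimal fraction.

0.711

All 1510×0.091 = 137.41 kg/h of NaCl reaches S7, so S7 = 137.41/0.113 = 1216 kg/h and vapour = 293.98 kg/h.
The evaporator receives (1−α)·1510 of feed at 0.791 water and removes 0.852 of that water:
0.852×0.791×(1−α)×1510 = 293.98
(1−α) = 293.98/1017.6 = 0.2889;  α = 0.7111.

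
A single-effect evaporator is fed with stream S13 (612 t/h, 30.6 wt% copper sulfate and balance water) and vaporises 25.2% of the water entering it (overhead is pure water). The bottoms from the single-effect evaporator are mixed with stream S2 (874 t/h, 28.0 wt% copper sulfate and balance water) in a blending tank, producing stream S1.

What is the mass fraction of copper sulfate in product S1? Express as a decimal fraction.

Vapour removed = 0.252×0.694×612 = 107.03 t/h; concentrate = 504.97 t/h.
copper sulfate reaching the mixer = 187.27 (from concentrate) + 874×0.280 = 431.99 t/h.
Product flow = 504.97 + 874 = 1379 t/h; copper sulfate fraction = 0.313.

0.313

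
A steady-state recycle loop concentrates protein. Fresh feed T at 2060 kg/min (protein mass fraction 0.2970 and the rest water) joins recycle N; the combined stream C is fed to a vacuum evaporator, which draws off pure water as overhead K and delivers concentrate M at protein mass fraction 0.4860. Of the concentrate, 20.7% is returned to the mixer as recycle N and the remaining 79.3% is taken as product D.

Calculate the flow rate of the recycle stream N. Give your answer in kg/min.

328.6 kg/min

Overall protein balance (none leaves overhead): protein in fresh feed = protein in product, i.e. 2060×0.297 = (1−0.207)·M·0.486.
M = 611.82/(0.486×0.793) = 1587.5 kg/min.
Recycle N = 0.207×1587.5 = 328.61 kg/min.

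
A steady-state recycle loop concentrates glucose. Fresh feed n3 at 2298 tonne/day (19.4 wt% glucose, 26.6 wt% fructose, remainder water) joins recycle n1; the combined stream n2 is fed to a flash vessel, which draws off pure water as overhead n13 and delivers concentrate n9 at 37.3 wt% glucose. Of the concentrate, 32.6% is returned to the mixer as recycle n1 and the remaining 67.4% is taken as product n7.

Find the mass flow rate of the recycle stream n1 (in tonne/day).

Overall glucose balance (none leaves overhead): glucose in fresh feed = glucose in product, i.e. 2298×0.194 = (1−0.326)·n9·0.373.
n9 = 445.81/(0.373×0.674) = 1773.3 tonne/day.
Recycle n1 = 0.326×1773.3 = 578.1 tonne/day.

578.1 tonne/day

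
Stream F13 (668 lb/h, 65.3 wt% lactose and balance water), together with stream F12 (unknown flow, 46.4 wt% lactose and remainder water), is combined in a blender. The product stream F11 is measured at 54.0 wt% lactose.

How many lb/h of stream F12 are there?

Let F12 be the unknown flow. Total out = 668 + F12.
lactose balance: 436.2 + 0.464·F12 = 0.540·(668 + F12)
(0.464 − 0.540)·F12 = 0.540×668 − 436.2 = -75.484
F12 = -75.484 / -0.076 = 993.21 lb/h

993.2 lb/h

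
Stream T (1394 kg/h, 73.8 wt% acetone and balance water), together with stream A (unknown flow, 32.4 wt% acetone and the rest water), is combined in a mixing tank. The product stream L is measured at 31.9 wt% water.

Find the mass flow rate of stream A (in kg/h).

222.6 kg/h

Let A be the unknown flow. Total out = 1394 + A.
water balance: 365.23 + 0.676·A = 0.319·(1394 + A)
(0.676 − 0.319)·A = 0.319×1394 − 365.23 = 79.458
A = 79.458 / 0.357 = 222.57 kg/h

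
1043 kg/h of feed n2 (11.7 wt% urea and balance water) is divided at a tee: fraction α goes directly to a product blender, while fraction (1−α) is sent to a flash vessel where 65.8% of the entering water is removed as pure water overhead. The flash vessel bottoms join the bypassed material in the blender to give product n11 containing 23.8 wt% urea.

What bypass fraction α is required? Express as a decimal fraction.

All 1043×0.117 = 122.03 kg/h of urea reaches n11, so n11 = 122.03/0.238 = 512.74 kg/h and vapour = 530.26 kg/h.
The evaporator receives (1−α)·1043 of feed at 0.883 water and removes 0.658 of that water:
0.658×0.883×(1−α)×1043 = 530.26
(1−α) = 530.26/606 = 0.8750;  α = 0.1250.

0.125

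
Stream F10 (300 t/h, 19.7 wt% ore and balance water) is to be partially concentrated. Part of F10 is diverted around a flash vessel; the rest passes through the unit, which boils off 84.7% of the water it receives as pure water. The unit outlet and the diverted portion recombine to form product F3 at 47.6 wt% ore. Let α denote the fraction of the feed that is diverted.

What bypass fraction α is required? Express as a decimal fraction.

All 300×0.197 = 59.1 t/h of ore reaches F3, so F3 = 59.1/0.476 = 124.16 t/h and vapour = 175.84 t/h.
The evaporator receives (1−α)·300 of feed at 0.803 water and removes 0.847 of that water:
0.847×0.803×(1−α)×300 = 175.84
(1−α) = 175.84/204.04 = 0.8618;  α = 0.1382.

0.138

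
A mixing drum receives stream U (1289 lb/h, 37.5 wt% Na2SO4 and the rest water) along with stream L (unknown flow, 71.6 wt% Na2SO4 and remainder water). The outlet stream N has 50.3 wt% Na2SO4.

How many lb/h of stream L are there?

774.6 lb/h

Let L be the unknown flow. Total out = 1289 + L.
Na2SO4 balance: 483.38 + 0.716·L = 0.503·(1289 + L)
(0.716 − 0.503)·L = 0.503×1289 − 483.38 = 164.99
L = 164.99 / 0.213 = 774.61 lb/h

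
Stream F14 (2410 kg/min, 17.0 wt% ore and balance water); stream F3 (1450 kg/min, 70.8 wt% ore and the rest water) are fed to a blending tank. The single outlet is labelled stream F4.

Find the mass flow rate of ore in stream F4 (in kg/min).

ore out = ore in = 2410×0.170 + 1450×0.708 = 1436.3 kg/min.

1436 kg/min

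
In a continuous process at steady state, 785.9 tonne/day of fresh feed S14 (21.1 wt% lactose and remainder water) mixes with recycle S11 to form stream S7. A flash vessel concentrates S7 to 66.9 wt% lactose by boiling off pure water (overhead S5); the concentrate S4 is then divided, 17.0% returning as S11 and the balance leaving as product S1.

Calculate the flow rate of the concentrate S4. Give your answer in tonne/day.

Overall lactose balance (none leaves overhead): lactose in fresh feed = lactose in product, i.e. 785.9×0.211 = (1−0.170)·S4·0.669.
S4 = 165.82/(0.669×0.830) = 298.64 tonne/day.

298.6 tonne/day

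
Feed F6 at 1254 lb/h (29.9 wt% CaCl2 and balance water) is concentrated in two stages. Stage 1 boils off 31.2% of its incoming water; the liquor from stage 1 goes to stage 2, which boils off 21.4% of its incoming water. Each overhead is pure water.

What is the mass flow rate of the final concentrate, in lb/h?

water in feed = 1254×0.701 = 879.05 lb/h.
After stage 1: water left = (1−0.312)×879.05 = 604.79; stream total = 979.74 lb/h.
After stage 2: water left = (1−0.214)×604.79 = 475.36; final concentrate = 850.31 lb/h.

850.3 lb/h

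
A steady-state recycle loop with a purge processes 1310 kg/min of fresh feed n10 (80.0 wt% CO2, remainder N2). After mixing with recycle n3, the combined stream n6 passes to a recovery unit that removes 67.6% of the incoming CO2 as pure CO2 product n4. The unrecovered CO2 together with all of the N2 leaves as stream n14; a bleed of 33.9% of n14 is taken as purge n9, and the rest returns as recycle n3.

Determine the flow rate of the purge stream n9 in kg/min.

408.5 kg/min

N2 enters only via n10 and leaves only via the purge: 1310×0.200 = 0.339×(N2 in n14), and the recovery unit passes all N2, so N2 in n6 = N2 in n14 = 772.86 kg/min.
CO2 in n6: m_A = 1310×0.800 + (1−0.339)·(1−0.676)·m_A, so m_A = 1048/0.7858 = 1333.6 kg/min.
n14 = (1−0.676)×1333.6 + 772.86 = 1205 kg/min.
Purge n9 = 0.339×1205 = 408.48 kg/min.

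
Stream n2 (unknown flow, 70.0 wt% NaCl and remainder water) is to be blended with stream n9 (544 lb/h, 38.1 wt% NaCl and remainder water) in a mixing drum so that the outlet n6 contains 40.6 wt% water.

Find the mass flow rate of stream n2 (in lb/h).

1093 lb/h

Let n2 be the unknown flow. Total out = 544 + n2.
water balance: 336.74 + 0.300·n2 = 0.406·(544 + n2)
(0.300 − 0.406)·n2 = 0.406×544 − 336.74 = -115.87
n2 = -115.87 / -0.106 = 1093.1 lb/h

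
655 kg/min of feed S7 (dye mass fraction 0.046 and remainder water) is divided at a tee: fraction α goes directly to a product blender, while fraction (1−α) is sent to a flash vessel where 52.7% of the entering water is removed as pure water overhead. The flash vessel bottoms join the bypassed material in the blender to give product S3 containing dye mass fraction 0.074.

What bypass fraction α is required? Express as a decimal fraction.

All 655×0.046 = 30.13 kg/min of dye reaches S3, so S3 = 30.13/0.074 = 407.16 kg/min and vapour = 247.84 kg/min.
The evaporator receives (1−α)·655 of feed at 0.954 water and removes 0.527 of that water:
0.527×0.954×(1−α)×655 = 247.84
(1−α) = 247.84/329.31 = 0.7526;  α = 0.2474.

0.247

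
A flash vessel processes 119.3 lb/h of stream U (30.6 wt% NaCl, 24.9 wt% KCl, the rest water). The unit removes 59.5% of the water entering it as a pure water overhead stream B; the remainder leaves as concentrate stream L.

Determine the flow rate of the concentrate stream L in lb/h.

87.71 lb/h

water entering = 119.3×0.445 = 53.088 lb/h; overhead removed = 0.595×53.088 = 31.588 lb/h.
Concentrate = 119.3 − 31.588 = 87.712 lb/h.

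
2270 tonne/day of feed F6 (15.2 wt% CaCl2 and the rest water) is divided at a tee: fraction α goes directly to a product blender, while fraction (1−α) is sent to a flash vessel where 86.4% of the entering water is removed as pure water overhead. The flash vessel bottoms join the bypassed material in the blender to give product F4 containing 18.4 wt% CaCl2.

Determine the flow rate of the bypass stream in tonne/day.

All 2270×0.152 = 345.04 tonne/day of CaCl2 reaches F4, so F4 = 345.04/0.184 = 1875.2 tonne/day and vapour = 394.78 tonne/day.
The evaporator receives (1−α)·2270 of feed at 0.848 water and removes 0.864 of that water:
0.864×0.848×(1−α)×2270 = 394.78
(1−α) = 394.78/1663.2 = 0.2374;  α = 0.7626.
Bypass flow = 0.7626×2270 = 1731.2 tonne/day.

1731 tonne/day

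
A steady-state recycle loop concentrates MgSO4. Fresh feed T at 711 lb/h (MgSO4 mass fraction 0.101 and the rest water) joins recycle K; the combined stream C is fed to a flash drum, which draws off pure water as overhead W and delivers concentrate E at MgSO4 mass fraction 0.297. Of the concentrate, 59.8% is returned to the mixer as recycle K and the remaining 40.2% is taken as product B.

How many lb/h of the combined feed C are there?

1071 lb/h

Overall MgSO4 balance (none leaves overhead): MgSO4 in fresh feed = MgSO4 in product, i.e. 711×0.101 = (1−0.598)·E·0.297.
E = 71.811/(0.297×0.402) = 601.46 lb/h.
Recycle K = 0.598×601.46 = 359.67 lb/h.
Combined feed C = 711 + 359.67 = 1070.7 lb/h.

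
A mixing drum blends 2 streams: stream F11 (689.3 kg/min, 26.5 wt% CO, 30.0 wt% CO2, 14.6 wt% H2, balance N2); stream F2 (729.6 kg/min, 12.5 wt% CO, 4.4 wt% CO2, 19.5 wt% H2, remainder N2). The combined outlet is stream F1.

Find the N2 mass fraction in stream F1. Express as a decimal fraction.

0.4674

Total flow out = 689.3 + 729.6 = 1418.9 kg/min.
N2 in = 689.3×0.289 + 729.6×0.636 = 663.23 kg/min.
N2 mass fraction in F1 = 663.23/1418.9 = 0.4674.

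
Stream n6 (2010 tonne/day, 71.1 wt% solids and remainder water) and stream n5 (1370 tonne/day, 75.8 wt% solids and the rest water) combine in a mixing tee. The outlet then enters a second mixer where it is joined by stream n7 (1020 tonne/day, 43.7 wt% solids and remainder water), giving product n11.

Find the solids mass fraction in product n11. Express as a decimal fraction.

0.662

Overall, product flow = 4400 tonne/day.
solids in = 2010×0.711 + 1370×0.758 + 1020×0.437 = 2913.3 tonne/day.
solids fraction in n11 = 0.662.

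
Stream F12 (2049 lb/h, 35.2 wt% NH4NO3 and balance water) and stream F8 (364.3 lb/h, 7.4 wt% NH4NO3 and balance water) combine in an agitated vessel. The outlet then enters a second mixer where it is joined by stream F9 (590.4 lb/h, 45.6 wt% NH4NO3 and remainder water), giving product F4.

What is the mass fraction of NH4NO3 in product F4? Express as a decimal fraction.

Overall, product flow = 3003.7 lb/h.
NH4NO3 in = 2049×0.352 + 364.3×0.074 + 590.4×0.456 = 1017.4 lb/h.
NH4NO3 fraction in F4 = 0.339.

0.339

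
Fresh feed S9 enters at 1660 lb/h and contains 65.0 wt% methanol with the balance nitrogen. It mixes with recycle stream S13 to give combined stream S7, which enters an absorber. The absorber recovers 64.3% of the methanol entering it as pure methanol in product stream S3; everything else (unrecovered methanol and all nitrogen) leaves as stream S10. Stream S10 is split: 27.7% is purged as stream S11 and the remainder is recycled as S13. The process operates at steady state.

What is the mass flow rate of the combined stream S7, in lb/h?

3552 lb/h

nitrogen enters only via S9 and leaves only via the purge: 1660×0.350 = 0.277×(nitrogen in S10), and the absorber passes all nitrogen, so nitrogen in S7 = nitrogen in S10 = 2097.5 lb/h.
methanol in S7: m_A = 1660×0.650 + (1−0.277)·(1−0.643)·m_A, so m_A = 1079/0.7419 = 1454.4 lb/h.
S7 = 1454.4 + 2097.5 = 3551.9 lb/h.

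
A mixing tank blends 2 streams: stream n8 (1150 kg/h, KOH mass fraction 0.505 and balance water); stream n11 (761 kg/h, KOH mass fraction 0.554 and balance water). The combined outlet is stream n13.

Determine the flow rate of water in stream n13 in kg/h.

water out = water in = 1150×0.495 + 761×0.446 = 908.66 kg/h.

908.7 kg/h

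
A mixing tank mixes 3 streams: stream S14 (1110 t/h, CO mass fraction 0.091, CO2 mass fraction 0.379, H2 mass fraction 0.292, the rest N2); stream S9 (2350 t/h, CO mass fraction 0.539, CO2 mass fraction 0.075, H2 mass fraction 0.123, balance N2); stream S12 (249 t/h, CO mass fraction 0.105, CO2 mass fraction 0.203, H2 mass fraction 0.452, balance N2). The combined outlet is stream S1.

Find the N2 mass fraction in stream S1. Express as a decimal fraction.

0.254

Total flow out = 1110 + 2350 + 249 = 3709 t/h.
N2 in = 1110×0.238 + 2350×0.263 + 249×0.240 = 941.99 t/h.
N2 mass fraction in S1 = 941.99/3709 = 0.254.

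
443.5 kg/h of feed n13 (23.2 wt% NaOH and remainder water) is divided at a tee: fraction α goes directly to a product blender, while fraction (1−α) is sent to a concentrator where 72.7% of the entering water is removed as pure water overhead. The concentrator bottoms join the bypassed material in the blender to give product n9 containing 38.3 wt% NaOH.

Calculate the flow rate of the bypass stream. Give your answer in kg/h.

All 443.5×0.232 = 102.89 kg/h of NaOH reaches n9, so n9 = 102.89/0.383 = 268.65 kg/h and vapour = 174.85 kg/h.
The evaporator receives (1−α)·443.5 of feed at 0.768 water and removes 0.727 of that water:
0.727×0.768×(1−α)×443.5 = 174.85
(1−α) = 174.85/247.62 = 0.7061;  α = 0.2939.
Bypass flow = 0.2939×443.5 = 130.33 kg/h.

130.3 kg/h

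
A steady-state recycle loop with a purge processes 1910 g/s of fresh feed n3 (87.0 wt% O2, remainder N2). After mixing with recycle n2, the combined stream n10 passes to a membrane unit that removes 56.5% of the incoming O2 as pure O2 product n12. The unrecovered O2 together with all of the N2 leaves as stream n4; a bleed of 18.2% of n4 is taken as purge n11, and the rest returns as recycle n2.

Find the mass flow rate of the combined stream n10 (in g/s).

3944 g/s

N2 enters only via n3 and leaves only via the purge: 1910×0.130 = 0.182×(N2 in n4), and the membrane unit passes all N2, so N2 in n10 = N2 in n4 = 1364.3 g/s.
O2 in n10: m_A = 1910×0.870 + (1−0.182)·(1−0.565)·m_A, so m_A = 1661.7/0.6442 = 2579.6 g/s.
n10 = 2579.6 + 1364.3 = 3943.9 g/s.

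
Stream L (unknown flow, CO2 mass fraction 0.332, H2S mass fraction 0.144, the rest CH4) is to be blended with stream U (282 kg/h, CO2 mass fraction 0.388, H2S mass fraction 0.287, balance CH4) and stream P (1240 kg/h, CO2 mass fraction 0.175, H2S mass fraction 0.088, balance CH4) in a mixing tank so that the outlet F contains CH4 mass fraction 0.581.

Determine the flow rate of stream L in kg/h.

Let L be the unknown flow. Total out = 1522 + L.
CH4 balance: 1005.5 + 0.524·L = 0.581·(1522 + L)
(0.524 − 0.581)·L = 0.581×1522 − 1005.5 = -121.25
L = -121.25 / -0.057 = 2127.2 kg/h

2127 kg/h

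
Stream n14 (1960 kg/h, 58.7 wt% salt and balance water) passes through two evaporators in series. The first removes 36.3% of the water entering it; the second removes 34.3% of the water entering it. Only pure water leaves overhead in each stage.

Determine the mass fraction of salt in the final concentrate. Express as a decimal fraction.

water in feed = 1960×0.413 = 809.48 kg/h.
After stage 1: water left = (1−0.363)×809.48 = 515.64; stream total = 1666.2 kg/h.
After stage 2: water left = (1−0.343)×515.64 = 338.77; final concentrate = 1489.3 kg/h.
salt fraction = 1150.5/1489.3 = 0.773.

0.773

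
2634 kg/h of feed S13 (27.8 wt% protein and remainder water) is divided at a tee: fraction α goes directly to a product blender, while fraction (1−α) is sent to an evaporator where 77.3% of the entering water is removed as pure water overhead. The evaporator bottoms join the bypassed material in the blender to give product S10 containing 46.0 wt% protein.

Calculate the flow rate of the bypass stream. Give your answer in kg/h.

All 2634×0.278 = 732.25 kg/h of protein reaches S10, so S10 = 732.25/0.460 = 1591.9 kg/h and vapour = 1042.1 kg/h.
The evaporator receives (1−α)·2634 of feed at 0.722 water and removes 0.773 of that water:
0.773×0.722×(1−α)×2634 = 1042.1
(1−α) = 1042.1/1470.1 = 0.7089;  α = 0.2911.
Bypass flow = 0.2911×2634 = 766.71 kg/h.

766.7 kg/h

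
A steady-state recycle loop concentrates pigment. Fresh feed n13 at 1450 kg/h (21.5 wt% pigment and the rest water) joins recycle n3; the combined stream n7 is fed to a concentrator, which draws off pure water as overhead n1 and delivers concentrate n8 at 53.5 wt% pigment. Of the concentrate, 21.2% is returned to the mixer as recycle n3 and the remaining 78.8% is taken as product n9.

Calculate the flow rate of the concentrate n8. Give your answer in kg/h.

Overall pigment balance (none leaves overhead): pigment in fresh feed = pigment in product, i.e. 1450×0.215 = (1−0.212)·n8·0.535.
n8 = 311.75/(0.535×0.788) = 739.48 kg/h.

739.5 kg/h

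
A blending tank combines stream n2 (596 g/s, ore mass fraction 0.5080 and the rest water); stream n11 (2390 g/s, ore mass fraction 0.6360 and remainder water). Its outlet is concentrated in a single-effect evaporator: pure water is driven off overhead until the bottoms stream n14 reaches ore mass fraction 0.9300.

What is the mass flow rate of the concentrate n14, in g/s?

ore entering = 596×0.508 + 2390×0.636 = 1822.8 g/s.
All ore reports to n14, so n14 = 1822.8/0.930 = 1960 g/s.

1960 g/s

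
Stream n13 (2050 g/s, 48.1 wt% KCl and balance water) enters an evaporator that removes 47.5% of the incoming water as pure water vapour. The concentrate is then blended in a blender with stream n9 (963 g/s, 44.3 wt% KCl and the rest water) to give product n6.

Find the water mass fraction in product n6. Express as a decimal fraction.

0.4367

Vapour removed = 0.475×0.519×2050 = 505.38 g/s; concentrate = 1544.6 g/s.
water reaching the mixer = 558.57 (from concentrate) + 963×0.557 = 1095 g/s.
Product flow = 1544.6 + 963 = 2507.6 g/s; water fraction = 0.4367.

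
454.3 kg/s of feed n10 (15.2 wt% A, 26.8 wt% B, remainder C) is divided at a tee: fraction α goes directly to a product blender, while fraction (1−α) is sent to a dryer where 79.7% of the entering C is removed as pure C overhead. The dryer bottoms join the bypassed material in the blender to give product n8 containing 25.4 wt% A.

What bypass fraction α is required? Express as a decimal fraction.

0.131

All 454.3×0.152 = 69.054 kg/s of A reaches n8, so n8 = 69.054/0.254 = 271.86 kg/s and vapour = 182.44 kg/s.
The evaporator receives (1−α)·454.3 of feed at 0.580 C and removes 0.797 of that C:
0.797×0.580×(1−α)×454.3 = 182.44
(1−α) = 182.44/210 = 0.8687;  α = 0.1313.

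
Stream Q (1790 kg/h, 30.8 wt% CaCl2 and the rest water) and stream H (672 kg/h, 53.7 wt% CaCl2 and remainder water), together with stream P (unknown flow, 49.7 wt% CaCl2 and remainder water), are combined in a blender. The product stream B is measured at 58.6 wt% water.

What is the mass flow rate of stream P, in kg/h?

Let P be the unknown flow. Total out = 2462 + P.
water balance: 1549.8 + 0.503·P = 0.586·(2462 + P)
(0.503 − 0.586)·P = 0.586×2462 − 1549.8 = -107.08
P = -107.08 / -0.083 = 1290.2 kg/h

1290 kg/h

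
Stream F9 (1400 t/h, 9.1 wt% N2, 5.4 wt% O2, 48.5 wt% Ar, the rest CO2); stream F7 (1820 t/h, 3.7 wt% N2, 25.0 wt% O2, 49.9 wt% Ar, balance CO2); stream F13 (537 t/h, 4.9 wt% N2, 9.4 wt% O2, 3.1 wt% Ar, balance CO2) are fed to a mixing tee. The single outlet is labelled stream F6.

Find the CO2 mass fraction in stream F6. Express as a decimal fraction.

Total flow out = 1400 + 1820 + 537 = 3757 t/h.
CO2 in = 1400×0.370 + 1820×0.214 + 537×0.826 = 1351 t/h.
CO2 mass fraction in F6 = 1351/3757 = 0.360.

0.360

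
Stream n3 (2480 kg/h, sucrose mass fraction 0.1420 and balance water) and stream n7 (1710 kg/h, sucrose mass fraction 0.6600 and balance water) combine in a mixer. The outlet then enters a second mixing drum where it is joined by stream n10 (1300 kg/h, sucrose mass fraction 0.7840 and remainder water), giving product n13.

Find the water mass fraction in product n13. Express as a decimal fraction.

0.5446

Overall, product flow = 5490 kg/h.
water in = 2480×0.858 + 1710×0.340 + 1300×0.216 = 2990 kg/h.
water fraction in n13 = 0.5446.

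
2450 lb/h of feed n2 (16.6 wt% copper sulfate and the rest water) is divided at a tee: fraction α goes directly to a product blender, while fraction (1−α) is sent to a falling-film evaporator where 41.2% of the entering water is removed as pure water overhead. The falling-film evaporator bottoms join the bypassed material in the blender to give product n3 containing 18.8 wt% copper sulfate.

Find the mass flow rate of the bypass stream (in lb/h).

All 2450×0.166 = 406.7 lb/h of copper sulfate reaches n3, so n3 = 406.7/0.188 = 2163.3 lb/h and vapour = 286.7 lb/h.
The evaporator receives (1−α)·2450 of feed at 0.834 water and removes 0.412 of that water:
0.412×0.834×(1−α)×2450 = 286.7
(1−α) = 286.7/841.84 = 0.3406;  α = 0.6594.
Bypass flow = 0.6594×2450 = 1615.6 lb/h.

1616 lb/h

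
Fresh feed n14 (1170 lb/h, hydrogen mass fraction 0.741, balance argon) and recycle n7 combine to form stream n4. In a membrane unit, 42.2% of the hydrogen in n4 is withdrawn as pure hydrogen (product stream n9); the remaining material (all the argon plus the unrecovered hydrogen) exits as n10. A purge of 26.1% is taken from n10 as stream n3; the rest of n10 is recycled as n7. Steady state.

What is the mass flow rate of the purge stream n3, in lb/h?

531.3 lb/h

argon enters only via n14 and leaves only via the purge: 1170×0.259 = 0.261×(argon in n10), and the membrane unit passes all argon, so argon in n4 = argon in n10 = 1161 lb/h.
hydrogen in n4: m_A = 1170×0.741 + (1−0.261)·(1−0.422)·m_A, so m_A = 866.97/0.5729 = 1513.4 lb/h.
n10 = (1−0.422)×1513.4 + 1161 = 2035.8 lb/h.
Purge n3 = 0.261×2035.8 = 531.34 lb/h.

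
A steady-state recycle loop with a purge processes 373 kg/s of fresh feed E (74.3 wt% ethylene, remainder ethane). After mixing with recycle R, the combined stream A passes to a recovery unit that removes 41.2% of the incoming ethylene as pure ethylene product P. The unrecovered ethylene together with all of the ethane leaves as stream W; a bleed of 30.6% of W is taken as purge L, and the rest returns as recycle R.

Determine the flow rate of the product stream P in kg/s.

ethylene in A: m_A = 373×0.743 + (1−0.306)·(1−0.412)·m_A, so m_A = 277.14/0.5919 = 468.2 kg/s.
Product P = 0.412×468.2 = 192.9 kg/s.

192.9 kg/s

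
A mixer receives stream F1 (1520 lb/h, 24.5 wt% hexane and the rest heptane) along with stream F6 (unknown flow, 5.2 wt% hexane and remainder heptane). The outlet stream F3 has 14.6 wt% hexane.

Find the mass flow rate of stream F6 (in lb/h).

Let F6 be the unknown flow. Total out = 1520 + F6.
hexane balance: 372.4 + 0.052·F6 = 0.146·(1520 + F6)
(0.052 − 0.146)·F6 = 0.146×1520 − 372.4 = -150.48
F6 = -150.48 / -0.094 = 1600.9 lb/h

1601 lb/h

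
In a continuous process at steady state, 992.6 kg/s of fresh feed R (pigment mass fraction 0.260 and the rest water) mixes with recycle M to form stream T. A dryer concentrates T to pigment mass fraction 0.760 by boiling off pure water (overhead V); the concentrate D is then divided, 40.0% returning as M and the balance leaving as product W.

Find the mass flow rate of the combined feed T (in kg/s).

1219 kg/s

Overall pigment balance (none leaves overhead): pigment in fresh feed = pigment in product, i.e. 992.6×0.260 = (1−0.400)·D·0.760.
D = 258.08/(0.760×0.600) = 565.96 kg/s.
Recycle M = 0.400×565.96 = 226.38 kg/s.
Combined feed T = 992.6 + 226.38 = 1219 kg/s.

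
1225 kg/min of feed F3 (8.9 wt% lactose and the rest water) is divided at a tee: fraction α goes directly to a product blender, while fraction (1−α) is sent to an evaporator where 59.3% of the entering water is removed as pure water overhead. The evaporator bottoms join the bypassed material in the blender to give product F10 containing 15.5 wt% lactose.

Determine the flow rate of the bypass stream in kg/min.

All 1225×0.089 = 109.02 kg/min of lactose reaches F10, so F10 = 109.02/0.155 = 703.39 kg/min and vapour = 521.61 kg/min.
The evaporator receives (1−α)·1225 of feed at 0.911 water and removes 0.593 of that water:
0.593×0.911×(1−α)×1225 = 521.61
(1−α) = 521.61/661.77 = 0.7882;  α = 0.2118.
Bypass flow = 0.2118×1225 = 259.45 kg/min.

259.4 kg/min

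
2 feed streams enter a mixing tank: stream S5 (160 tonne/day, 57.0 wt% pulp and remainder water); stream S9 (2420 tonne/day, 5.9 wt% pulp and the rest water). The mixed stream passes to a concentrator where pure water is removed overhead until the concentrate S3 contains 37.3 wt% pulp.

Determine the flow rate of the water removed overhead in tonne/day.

1953 tonne/day

pulp entering = 160×0.570 + 2420×0.059 = 233.98 tonne/day.
All pulp reports to S3, so S3 = 233.98/0.373 = 627.29 tonne/day.
Total feed = 2580 tonne/day; overhead = 2580 − 627.29 = 1952.7 tonne/day.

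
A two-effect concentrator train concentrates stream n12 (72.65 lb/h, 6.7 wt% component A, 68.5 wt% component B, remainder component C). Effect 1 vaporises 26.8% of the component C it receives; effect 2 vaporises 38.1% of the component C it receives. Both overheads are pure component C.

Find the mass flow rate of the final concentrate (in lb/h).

62.8 lb/h

component C in feed = 72.65×0.248 = 18.017 lb/h.
After stage 1: component C left = (1−0.268)×18.017 = 13.189; stream total = 67.821 lb/h.
After stage 2: component C left = (1−0.381)×13.189 = 8.1637; final concentrate = 62.797 lb/h.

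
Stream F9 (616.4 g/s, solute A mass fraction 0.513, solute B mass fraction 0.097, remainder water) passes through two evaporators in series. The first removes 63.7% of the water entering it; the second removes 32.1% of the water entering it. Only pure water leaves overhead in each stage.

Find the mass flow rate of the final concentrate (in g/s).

water in feed = 616.4×0.390 = 240.4 g/s.
After stage 1: water left = (1−0.637)×240.4 = 87.264; stream total = 463.27 g/s.
After stage 2: water left = (1−0.321)×87.264 = 59.252; final concentrate = 435.26 g/s.

435.3 g/s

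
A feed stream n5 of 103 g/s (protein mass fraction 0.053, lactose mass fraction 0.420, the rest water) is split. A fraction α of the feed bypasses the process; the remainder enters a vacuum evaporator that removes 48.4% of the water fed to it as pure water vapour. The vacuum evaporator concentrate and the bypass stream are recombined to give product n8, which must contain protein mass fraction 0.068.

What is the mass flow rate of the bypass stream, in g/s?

13.92 g/s

All 103×0.053 = 5.459 g/s of protein reaches n8, so n8 = 5.459/0.068 = 80.279 g/s and vapour = 22.721 g/s.
The evaporator receives (1−α)·103 of feed at 0.527 water and removes 0.484 of that water:
0.484×0.527×(1−α)×103 = 22.721
(1−α) = 22.721/26.272 = 0.8648;  α = 0.1352.
Bypass flow = 0.1352×103 = 13.923 g/s.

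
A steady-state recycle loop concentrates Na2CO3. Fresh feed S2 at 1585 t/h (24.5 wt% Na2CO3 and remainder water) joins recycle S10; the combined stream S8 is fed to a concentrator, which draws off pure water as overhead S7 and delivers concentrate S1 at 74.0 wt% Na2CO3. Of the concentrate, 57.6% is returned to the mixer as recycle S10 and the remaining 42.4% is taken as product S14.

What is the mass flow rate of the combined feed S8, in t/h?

Overall Na2CO3 balance (none leaves overhead): Na2CO3 in fresh feed = Na2CO3 in product, i.e. 1585×0.245 = (1−0.576)·S1·0.740.
S1 = 388.32/(0.740×0.424) = 1237.6 t/h.
Recycle S10 = 0.576×1237.6 = 712.89 t/h.
Combined feed S8 = 1585 + 712.89 = 2297.9 t/h.

2298 t/h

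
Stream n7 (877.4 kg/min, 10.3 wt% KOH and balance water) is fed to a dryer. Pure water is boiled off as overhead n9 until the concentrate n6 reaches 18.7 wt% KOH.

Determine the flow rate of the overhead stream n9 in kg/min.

394.1 kg/min

KOH is conserved: 877.4×0.103 = 90.372 kg/min all reports to the concentrate.
Concentrate = 90.372/(target fraction) = 483.27 kg/min.
Overhead = 877.4 − 483.27 = 394.13 kg/min.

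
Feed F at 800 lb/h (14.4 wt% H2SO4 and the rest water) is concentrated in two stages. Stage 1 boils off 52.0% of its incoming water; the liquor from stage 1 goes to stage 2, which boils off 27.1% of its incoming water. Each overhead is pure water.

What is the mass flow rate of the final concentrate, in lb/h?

water in feed = 800×0.856 = 684.8 lb/h.
After stage 1: water left = (1−0.520)×684.8 = 328.7; stream total = 443.9 lb/h.
After stage 2: water left = (1−0.271)×328.7 = 239.63; final concentrate = 354.83 lb/h.

354.8 lb/h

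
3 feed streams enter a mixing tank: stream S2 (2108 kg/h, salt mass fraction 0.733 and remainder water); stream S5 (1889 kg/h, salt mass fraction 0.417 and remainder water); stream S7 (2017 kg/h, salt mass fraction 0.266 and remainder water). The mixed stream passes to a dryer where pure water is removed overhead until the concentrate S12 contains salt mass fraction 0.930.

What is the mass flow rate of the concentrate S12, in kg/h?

salt entering = 2108×0.733 + 1889×0.417 + 2017×0.266 = 2869.4 kg/h.
All salt reports to S12, so S12 = 2869.4/0.930 = 3085.4 kg/h.

3085 kg/h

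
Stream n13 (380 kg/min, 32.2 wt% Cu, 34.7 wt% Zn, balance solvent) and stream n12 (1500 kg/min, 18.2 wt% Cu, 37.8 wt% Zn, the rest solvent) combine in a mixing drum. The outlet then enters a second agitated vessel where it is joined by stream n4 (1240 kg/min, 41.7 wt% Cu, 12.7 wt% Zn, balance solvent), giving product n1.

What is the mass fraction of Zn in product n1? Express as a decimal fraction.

0.274

Overall, product flow = 3120 kg/min.
Zn in = 380×0.347 + 1500×0.378 + 1240×0.127 = 856.34 kg/min.
Zn fraction in n1 = 0.274.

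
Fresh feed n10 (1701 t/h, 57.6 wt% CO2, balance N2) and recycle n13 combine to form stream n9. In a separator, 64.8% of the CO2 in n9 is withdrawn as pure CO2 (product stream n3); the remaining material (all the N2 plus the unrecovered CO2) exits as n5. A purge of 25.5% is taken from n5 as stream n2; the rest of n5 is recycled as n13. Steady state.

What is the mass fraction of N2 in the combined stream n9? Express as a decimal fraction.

N2 enters only via n10 and leaves only via the purge: 1701×0.424 = 0.255×(N2 in n5), and the separator passes all N2, so N2 in n9 = N2 in n5 = 2828.3 t/h.
CO2 in n9: m_A = 1701×0.576 + (1−0.255)·(1−0.648)·m_A, so m_A = 979.78/0.7378 = 1328 t/h.
n9 = 1328 + 2828.3 = 4156.4 t/h.
N2 fraction in n9 = 2828.3/4156.4 = 0.6805.

0.6805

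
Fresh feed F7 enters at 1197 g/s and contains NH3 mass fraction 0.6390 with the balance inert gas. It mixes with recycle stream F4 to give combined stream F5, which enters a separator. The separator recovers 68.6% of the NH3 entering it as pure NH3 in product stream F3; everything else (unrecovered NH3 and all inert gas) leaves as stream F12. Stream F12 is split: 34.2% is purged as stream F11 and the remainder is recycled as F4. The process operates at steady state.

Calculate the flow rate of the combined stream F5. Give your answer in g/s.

2228 g/s

inert gas enters only via F7 and leaves only via the purge: 1197×0.361 = 0.342×(inert gas in F12), and the separator passes all inert gas, so inert gas in F5 = inert gas in F12 = 1263.5 g/s.
NH3 in F5: m_A = 1197×0.639 + (1−0.342)·(1−0.686)·m_A, so m_A = 764.88/0.7934 = 964.07 g/s.
F5 = 964.07 + 1263.5 = 2227.6 g/s.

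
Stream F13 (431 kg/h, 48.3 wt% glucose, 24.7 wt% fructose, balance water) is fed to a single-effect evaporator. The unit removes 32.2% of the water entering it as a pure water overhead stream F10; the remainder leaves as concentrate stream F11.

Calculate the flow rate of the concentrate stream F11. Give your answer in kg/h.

393.5 kg/h

water entering = 431×0.270 = 116.37 kg/h; overhead removed = 0.322×116.37 = 37.471 kg/h.
Concentrate = 431 − 37.471 = 393.53 kg/h.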